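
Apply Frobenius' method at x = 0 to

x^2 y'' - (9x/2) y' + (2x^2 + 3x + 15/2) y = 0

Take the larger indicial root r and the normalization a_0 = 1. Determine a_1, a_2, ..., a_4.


Write in Frobenius form y'' + (p(x)/x) y' + (q(x)/x^2) y = 0:
  p(x) = -9/2,  q(x) = 2x^2 + 3x + 15/2.
Indicial equation: r(r-1) + (-9/2) r + (15/2) = 0 -> roots r_1 = 3, r_2 = 5/2.
Take r = r_1 = 3. Let y(x) = x^r sum_{n>=0} a_n x^n with a_0 = 1.
Substitute y = x^r sum a_n x^n and match x^{r+n}. The recurrence is
  D(n) a_n + 3 a_{n-1} + 2 a_{n-2} = 0,  where D(n) = (r+n)(r+n-1) + (-9/2)(r+n) + (15/2).
  a_n = [-3 a_{n-1} - 2 a_{n-2}] / D(n).
Since the indicial polynomial factors as (r - r_1)(r - r_2), D(n) = (r_1 + n - r_1)(r_1 + n - r_2) = n(n + 1/2).
Evaluating step by step (a_0 = 1):
  n = 1: D(1) = 1(1 + 1/2) = 3/2; numerator = -3(1) = -3; a_1 = (-3)/(3/2) = -2
  n = 2: D(2) = 2(2 + 1/2) = 5; numerator = -3(-2) - 2(1) = 4; a_2 = (4)/(5) = 4/5
  n = 3: D(3) = 3(3 + 1/2) = 21/2; numerator = -3(4/5) - 2(-2) = 8/5; a_3 = (8/5)/(21/2) = 16/105
  n = 4: D(4) = 4(4 + 1/2) = 18; numerator = -3(16/105) - 2(4/5) = -72/35; a_4 = (-72/35)/(18) = -4/35

r = 3; a_0 = 1; a_1 = -2; a_2 = 4/5; a_3 = 16/105; a_4 = -4/35


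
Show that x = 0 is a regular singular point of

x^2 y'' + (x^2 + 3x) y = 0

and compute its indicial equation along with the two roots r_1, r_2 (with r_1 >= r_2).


Divide by x^2 to reach normal form y'' + P_1(x) y' + P_2(x) y = 0 with P_1(x) = 0 and P_2(x) = 1 + 3/x.
x = 0 is a singular point because the y-coefficient 1 + 3/x has a pole at x = 0.
It is a regular singular point because x P_1(x) = p(x) = 0 and x^2 P_2(x) = q(x) = x^2 + 3x are polynomials, hence analytic at x = 0.
p(0) = 0,  q(0) = 0.
Indicial equation: r(r-1) + p(0) r + q(0) = 0, i.e. r^2 + (p(0) - 1) r + q(0) = 0, i.e. r^2 - 1 r = 0.
Discriminant: (-1)^2 - 4(0) = 1, so r = (1 ± 1)/2.
Solving: r_1 = 1, r_2 = 0.

indicial: r^2 - 1 r = 0; roots r_1 = 1, r_2 = 0


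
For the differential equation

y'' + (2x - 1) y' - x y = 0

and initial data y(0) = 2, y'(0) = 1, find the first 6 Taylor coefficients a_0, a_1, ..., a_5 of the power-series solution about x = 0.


Ansatz: y(x) = sum_{n>=0} a_n x^n, so y'(x) = sum_{n>=1} n a_n x^(n-1) and y''(x) = sum_{n>=2} n(n-1) a_n x^(n-2).
Substitute into P(x) y'' + Q(x) y' + R(x) y = 0 with P(x) = 1, Q(x) = 2x - 1, R(x) = -x, and match powers of x.
Initial conditions: a_0 = 2, a_1 = 1.
Setting the coefficient of each power of x to zero and solving order by order (substituting the coefficients already found):
  x^0: 2 a_2 - a_1 = 0  ->  2 a_2 = a_1 = 1  ->  a_2 = 1/2
  x^1: 6 a_3 - 2 a_2 + 2 a_1 - a_0 = 0  ->  6 a_3 = 2 a_2 - 2 a_1 + a_0 = 1  ->  a_3 = 1/6
  x^2: 12 a_4 - 3 a_3 + 4 a_2 - a_1 = 0  ->  12 a_4 = 3 a_3 - 4 a_2 + a_1 = -1/2  ->  a_4 = -1/24
  x^3: 20 a_5 - 4 a_4 + 6 a_3 - a_2 = 0  ->  20 a_5 = 4 a_4 - 6 a_3 + a_2 = -2/3  ->  a_5 = -1/30
Truncated series: y(x) = 2 + x + (1/2) x^2 + (1/6) x^3 - (1/24) x^4 - (1/30) x^5 + O(x^6).

a_0 = 2; a_1 = 1; a_2 = 1/2; a_3 = 1/6; a_4 = -1/24; a_5 = -1/30


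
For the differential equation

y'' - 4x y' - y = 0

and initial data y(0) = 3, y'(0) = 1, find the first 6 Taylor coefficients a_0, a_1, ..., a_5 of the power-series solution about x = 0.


Ansatz: y(x) = sum_{n>=0} a_n x^n, so y'(x) = sum_{n>=1} n a_n x^(n-1) and y''(x) = sum_{n>=2} n(n-1) a_n x^(n-2).
Substitute into P(x) y'' + Q(x) y' + R(x) y = 0 with P(x) = 1, Q(x) = -4x, R(x) = -1, and match powers of x.
Initial conditions: a_0 = 3, a_1 = 1.
Setting the coefficient of each power of x to zero and solving order by order (substituting the coefficients already found):
  x^0: 2 a_2 - a_0 = 0  ->  2 a_2 = a_0 = 3  ->  a_2 = 3/2
  x^1: 6 a_3 - 5 a_1 = 0  ->  6 a_3 = 5 a_1 = 5  ->  a_3 = 5/6
  x^2: 12 a_4 - 9 a_2 = 0  ->  12 a_4 = 9 a_2 = 27/2  ->  a_4 = 9/8
  x^3: 20 a_5 - 13 a_3 = 0  ->  20 a_5 = 13 a_3 = 65/6  ->  a_5 = 13/24
Truncated series: y(x) = 3 + x + (3/2) x^2 + (5/6) x^3 + (9/8) x^4 + (13/24) x^5 + O(x^6).

a_0 = 3; a_1 = 1; a_2 = 3/2; a_3 = 5/6; a_4 = 9/8; a_5 = 13/24


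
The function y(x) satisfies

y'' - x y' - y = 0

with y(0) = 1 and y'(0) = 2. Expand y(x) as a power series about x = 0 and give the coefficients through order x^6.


Ansatz: y(x) = sum_{n>=0} a_n x^n, so y'(x) = sum_{n>=1} n a_n x^(n-1) and y''(x) = sum_{n>=2} n(n-1) a_n x^(n-2).
Substitute into P(x) y'' + Q(x) y' + R(x) y = 0 with P(x) = 1, Q(x) = -x, R(x) = -1, and match powers of x.
Initial conditions: a_0 = 1, a_1 = 2.
Setting the coefficient of each power of x to zero and solving order by order (substituting the coefficients already found):
  x^0: 2 a_2 - a_0 = 0  ->  2 a_2 = a_0 = 1  ->  a_2 = 1/2
  x^1: 6 a_3 - 2 a_1 = 0  ->  6 a_3 = 2 a_1 = 4  ->  a_3 = 2/3
  x^2: 12 a_4 - 3 a_2 = 0  ->  12 a_4 = 3 a_2 = 3/2  ->  a_4 = 1/8
  x^3: 20 a_5 - 4 a_3 = 0  ->  20 a_5 = 4 a_3 = 8/3  ->  a_5 = 2/15
  x^4: 30 a_6 - 5 a_4 = 0  ->  30 a_6 = 5 a_4 = 5/8  ->  a_6 = 1/48
Truncated series: y(x) = 1 + 2 x + (1/2) x^2 + (2/3) x^3 + (1/8) x^4 + (2/15) x^5 + (1/48) x^6 + O(x^7).

a_0 = 1; a_1 = 2; a_2 = 1/2; a_3 = 2/3; a_4 = 1/8; a_5 = 2/15; a_6 = 1/48


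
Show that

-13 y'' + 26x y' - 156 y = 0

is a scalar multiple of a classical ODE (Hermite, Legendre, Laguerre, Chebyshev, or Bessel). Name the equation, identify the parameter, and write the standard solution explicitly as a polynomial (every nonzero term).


All three coefficients share the factor -13; dividing through by -13 gives  y'' - 2x y' + 12 y = 0.
This matches the Hermite equation y'' - 2x y' + 2n y = 0 with 2n = 12, so n = 6; the polynomial solution is H_6(x).
With y = sum_k a_k x^k, matching x^k gives (k+2)(k+1) a_{k+2} = 2(k - n) a_k = 2(k - 6) a_k. The right side vanishes at k = 6, so the series with the parity of 6 terminates at degree 6.
Standard normalization: leading coefficient of H_n is 2^n, so a_6 = 2^6 = 64. Work downward with a_k = (k+1)(k+2) a_{k+2} / (2(k - n)):
  a_4 = (5)(6)(64) / (2(4 - 6)) = 1920/(-4) = -480
  a_2 = (3)(4)(-480) / (2(2 - 6)) = -5760/(-8) = 720
  a_0 = (1)(2)(720) / (2(0 - 6)) = 1440/(-12) = -120
Hence H_6(x) = 64 x^6 - 480 x^4 + 720 x^2 - 120.

H_6(x); series = 64 x^6 - 480 x^4 + 720 x^2 - 120


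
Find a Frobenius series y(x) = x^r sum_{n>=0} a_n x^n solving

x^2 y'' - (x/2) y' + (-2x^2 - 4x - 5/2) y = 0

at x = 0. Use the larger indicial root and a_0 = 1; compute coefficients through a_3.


Write in Frobenius form y'' + (p(x)/x) y' + (q(x)/x^2) y = 0:
  p(x) = -1/2,  q(x) = -2x^2 - 4x - 5/2.
Indicial equation: r(r-1) + (-1/2) r + (-5/2) = 0 -> roots r_1 = 5/2, r_2 = -1.
Take r = r_1 = 5/2. Let y(x) = x^r sum_{n>=0} a_n x^n with a_0 = 1.
Substitute y = x^r sum a_n x^n and match x^{r+n}. The recurrence is
  D(n) a_n - 4 a_{n-1} - 2 a_{n-2} = 0,  where D(n) = (r+n)(r+n-1) + (-1/2)(r+n) + (-5/2).
  a_n = [4 a_{n-1} + 2 a_{n-2}] / D(n).
Since the indicial polynomial factors as (r - r_1)(r - r_2), D(n) = (r_1 + n - r_1)(r_1 + n - r_2) = n(n + 7/2).
Evaluating step by step (a_0 = 1):
  n = 1: D(1) = 1(1 + 7/2) = 9/2; numerator = 4(1) = 4; a_1 = (4)/(9/2) = 8/9
  n = 2: D(2) = 2(2 + 7/2) = 11; numerator = 4(8/9) + 2(1) = 50/9; a_2 = (50/9)/(11) = 50/99
  n = 3: D(3) = 3(3 + 7/2) = 39/2; numerator = 4(50/99) + 2(8/9) = 376/99; a_3 = (376/99)/(39/2) = 752/3861

r = 5/2; a_0 = 1; a_1 = 8/9; a_2 = 50/99; a_3 = 752/3861


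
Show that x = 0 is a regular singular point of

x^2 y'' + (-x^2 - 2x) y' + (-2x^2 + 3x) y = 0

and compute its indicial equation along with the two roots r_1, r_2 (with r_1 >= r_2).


Divide by x^2 to reach normal form y'' + P_1(x) y' + P_2(x) y = 0 with P_1(x) = -1 - 2/x and P_2(x) = -2 + 3/x.
x = 0 is a singular point because the y'-coefficient -1 - 2/x has a pole at x = 0 and the y-coefficient -2 + 3/x has a pole at x = 0.
It is a regular singular point because x P_1(x) = p(x) = -x - 2 and x^2 P_2(x) = q(x) = -2x^2 + 3x are polynomials, hence analytic at x = 0.
p(0) = -2,  q(0) = 0.
Indicial equation: r(r-1) + p(0) r + q(0) = 0, i.e. r^2 + (p(0) - 1) r + q(0) = 0, i.e. r^2 - 3 r = 0.
Discriminant: (-3)^2 - 4(0) = 9, so r = (3 ± 3)/2.
Solving: r_1 = 3, r_2 = 0.

indicial: r^2 - 3 r = 0; roots r_1 = 3, r_2 = 0


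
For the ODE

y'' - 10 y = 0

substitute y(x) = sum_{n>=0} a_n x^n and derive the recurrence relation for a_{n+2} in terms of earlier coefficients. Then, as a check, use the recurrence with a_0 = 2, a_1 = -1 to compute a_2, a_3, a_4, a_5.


Substitute y = sum_n a_n x^n into y'' + (const) y = 0.
y''(x) = sum_{n>=0} (n+2)(n+1) a_{n+2} x^n.
The ODE becomes sum_n [(n+2)(n+1) a_{n+2} - 10 a_n] x^n = 0.
Setting each coefficient to zero gives the recurrence:
  (n+2)(n+1) a_{n+2} - 10 a_n = 0,
  a_{n+2} = 10 / ((n+1)(n+2)) a_n.

Check with a_0 = 2, a_1 = -1 (apply the recurrence for n = 0, 1, 2, 3): a_0 = 2, a_1 = -1, a_2 = 10, a_3 = -5/3, a_4 = 25/3, a_5 = -5/6.

a_{n+2} = 10/((n+1)(n+2)) * a_n; check: a_0 = 2, a_1 = -1, a_2 = 10, a_3 = -5/3, a_4 = 25/3, a_5 = -5/6


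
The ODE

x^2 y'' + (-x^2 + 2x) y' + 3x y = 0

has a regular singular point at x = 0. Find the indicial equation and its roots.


Divide by x^2 to reach normal form y'' + P_1(x) y' + P_2(x) y = 0 with P_1(x) = -1 + 2/x and P_2(x) = 3/x.
x = 0 is a singular point because the y'-coefficient -1 + 2/x has a pole at x = 0 and the y-coefficient 3/x has a pole at x = 0.
It is a regular singular point because x P_1(x) = p(x) = 2 - x and x^2 P_2(x) = q(x) = 3x are polynomials, hence analytic at x = 0.
p(0) = 2,  q(0) = 0.
Indicial equation: r(r-1) + p(0) r + q(0) = 0, i.e. r^2 + (p(0) - 1) r + q(0) = 0, i.e. r^2 + 1 r = 0.
Discriminant: (1)^2 - 4(0) = 1, so r = (-1 ± 1)/2.
Solving: r_1 = 0, r_2 = -1.

indicial: r^2 + 1 r = 0; roots r_1 = 0, r_2 = -1


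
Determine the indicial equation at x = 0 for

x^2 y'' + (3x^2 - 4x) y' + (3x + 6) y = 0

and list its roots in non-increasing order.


Divide by x^2 to reach normal form y'' + P_1(x) y' + P_2(x) y = 0 with P_1(x) = 3 - 4/x and P_2(x) = 3/x + 6/x^2.
x = 0 is a singular point because the y'-coefficient 3 - 4/x has a pole at x = 0 and the y-coefficient 3/x + 6/x^2 has a pole at x = 0.
It is a regular singular point because x P_1(x) = p(x) = 3x - 4 and x^2 P_2(x) = q(x) = 3x + 6 are polynomials, hence analytic at x = 0.
p(0) = -4,  q(0) = 6.
Indicial equation: r(r-1) + p(0) r + q(0) = 0, i.e. r^2 + (p(0) - 1) r + q(0) = 0, i.e. r^2 - 5 r + 6 = 0.
Discriminant: (-5)^2 - 4(6) = 1, so r = (5 ± 1)/2.
Solving: r_1 = 3, r_2 = 2.

indicial: r^2 - 5 r + 6 = 0; roots r_1 = 3, r_2 = 2


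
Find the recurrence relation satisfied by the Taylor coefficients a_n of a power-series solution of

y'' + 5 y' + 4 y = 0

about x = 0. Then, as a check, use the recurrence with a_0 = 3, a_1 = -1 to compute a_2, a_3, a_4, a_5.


Substitute y = sum_n a_n x^n.
y''(x) has coefficient (n+2)(n+1) a_{n+2} at x^n;
5 y'(x) has coefficient 5 (n+1) a_{n+1} at x^n;
4 y(x) has coefficient 4 a_n at x^n.
Matching x^n: (n+2)(n+1) a_{n+2} + 5 (n+1) a_{n+1} + 4 a_n = 0.
Thus a_{n+2} = [-5 (n+1) a_{n+1} - 4 a_n] / ((n+1)(n+2)).

Check with a_0 = 3, a_1 = -1 (apply the recurrence for n = 0, 1, 2, 3): a_0 = 3, a_1 = -1, a_2 = -7/2, a_3 = 13/2, a_4 = -167/24, a_5 = 679/120.

a_(n+2) = [-5 (n+1) a_(n+1) - 4 a_n] / ((n+1)(n+2)); check: a_0 = 3, a_1 = -1, a_2 = -7/2, a_3 = 13/2, a_4 = -167/24, a_5 = 679/120


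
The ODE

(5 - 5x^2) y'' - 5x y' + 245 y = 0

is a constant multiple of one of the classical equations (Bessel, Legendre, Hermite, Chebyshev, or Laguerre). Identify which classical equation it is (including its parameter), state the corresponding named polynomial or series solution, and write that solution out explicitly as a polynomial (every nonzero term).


All three coefficients share the factor 5; dividing through by 5 gives  (1 - x^2) y'' - x y' + 49 y = 0.
This matches the Chebyshev equation (1 - x^2) y'' - x y' + n^2 y = 0 (note the -x y' term, not -2x y') with n^2 = 49, so n = 7; the polynomial solution is T_7(x).
With y = sum_k a_k x^k, matching x^k gives (k+2)(k+1) a_{k+2} = (k^2 - n^2) a_k = (k - 7)(k + 7) a_k. The right side vanishes at k = 7, so the series with the parity of 7 terminates at degree 7.
Standard normalization: leading coefficient of T_n is 2^(n-1), so a_7 = 2^6 = 64. Work downward with a_k = (k+1)(k+2) a_{k+2} / ((k - 7)(k + 7)):
  a_5 = (6)(7)(64) / ((5 - 7)(5 + 7)) = 2688/(-24) = -112
  a_3 = (4)(5)(-112) / ((3 - 7)(3 + 7)) = -2240/(-40) = 56
  a_1 = (2)(3)(56) / ((1 - 7)(1 + 7)) = 336/(-48) = -7
Hence T_7(x) = 64 x^7 - 112 x^5 + 56 x^3 - 7 x.

T_7(x); series = 64 x^7 - 112 x^5 + 56 x^3 - 7 x


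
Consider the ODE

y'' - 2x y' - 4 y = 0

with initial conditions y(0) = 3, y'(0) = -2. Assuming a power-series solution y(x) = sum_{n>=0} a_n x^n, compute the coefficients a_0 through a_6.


Ansatz: y(x) = sum_{n>=0} a_n x^n, so y'(x) = sum_{n>=1} n a_n x^(n-1) and y''(x) = sum_{n>=2} n(n-1) a_n x^(n-2).
Substitute into P(x) y'' + Q(x) y' + R(x) y = 0 with P(x) = 1, Q(x) = -2x, R(x) = -4, and match powers of x.
Initial conditions: a_0 = 3, a_1 = -2.
Setting the coefficient of each power of x to zero and solving order by order (substituting the coefficients already found):
  x^0: 2 a_2 - 4 a_0 = 0  ->  2 a_2 = 4 a_0 = 12  ->  a_2 = 6
  x^1: 6 a_3 - 6 a_1 = 0  ->  6 a_3 = 6 a_1 = -12  ->  a_3 = -2
  x^2: 12 a_4 - 8 a_2 = 0  ->  12 a_4 = 8 a_2 = 48  ->  a_4 = 4
  x^3: 20 a_5 - 10 a_3 = 0  ->  20 a_5 = 10 a_3 = -20  ->  a_5 = -1
  x^4: 30 a_6 - 12 a_4 = 0  ->  30 a_6 = 12 a_4 = 48  ->  a_6 = 8/5
Truncated series: y(x) = 3 - 2 x + 6 x^2 - 2 x^3 + 4 x^4 - x^5 + (8/5) x^6 + O(x^7).

a_0 = 3; a_1 = -2; a_2 = 6; a_3 = -2; a_4 = 4; a_5 = -1; a_6 = 8/5


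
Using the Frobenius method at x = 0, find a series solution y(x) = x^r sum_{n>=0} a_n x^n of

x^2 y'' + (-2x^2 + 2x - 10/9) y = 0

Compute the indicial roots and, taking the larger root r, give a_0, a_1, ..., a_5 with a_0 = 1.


Write in Frobenius form y'' + (p(x)/x) y' + (q(x)/x^2) y = 0:
  p(x) = 0,  q(x) = -2x^2 + 2x - 10/9.
Indicial equation: r(r-1) + (0) r + (-10/9) = 0 -> roots r_1 = 5/3, r_2 = -2/3.
Take r = r_1 = 5/3. Let y(x) = x^r sum_{n>=0} a_n x^n with a_0 = 1.
Substitute y = x^r sum a_n x^n and match x^{r+n}. The recurrence is
  D(n) a_n + 2 a_{n-1} - 2 a_{n-2} = 0,  where D(n) = (r+n)(r+n-1) + (0)(r+n) + (-10/9).
  a_n = [-2 a_{n-1} + 2 a_{n-2}] / D(n).
Since the indicial polynomial factors as (r - r_1)(r - r_2), D(n) = (r_1 + n - r_1)(r_1 + n - r_2) = n(n + 7/3).
Evaluating step by step (a_0 = 1):
  n = 1: D(1) = 1(1 + 7/3) = 10/3; numerator = -2(1) = -2; a_1 = (-2)/(10/3) = -3/5
  n = 2: D(2) = 2(2 + 7/3) = 26/3; numerator = -2(-3/5) + 2(1) = 16/5; a_2 = (16/5)/(26/3) = 24/65
  n = 3: D(3) = 3(3 + 7/3) = 16; numerator = -2(24/65) + 2(-3/5) = -126/65; a_3 = (-126/65)/(16) = -63/520
  n = 4: D(4) = 4(4 + 7/3) = 76/3; numerator = -2(-63/520) + 2(24/65) = 51/52; a_4 = (51/52)/(76/3) = 153/3952
  n = 5: D(5) = 5(5 + 7/3) = 110/3; numerator = -2(153/3952) + 2(-63/520) = -243/760; a_5 = (-243/760)/(110/3) = -729/83600

r = 5/3; a_0 = 1; a_1 = -3/5; a_2 = 24/65; a_3 = -63/520; a_4 = 153/3952; a_5 = -729/83600


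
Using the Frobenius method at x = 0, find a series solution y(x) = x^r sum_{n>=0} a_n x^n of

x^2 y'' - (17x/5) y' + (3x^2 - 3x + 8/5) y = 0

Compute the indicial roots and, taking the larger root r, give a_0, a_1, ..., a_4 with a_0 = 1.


Write in Frobenius form y'' + (p(x)/x) y' + (q(x)/x^2) y = 0:
  p(x) = -17/5,  q(x) = 3x^2 - 3x + 8/5.
Indicial equation: r(r-1) + (-17/5) r + (8/5) = 0 -> roots r_1 = 4, r_2 = 2/5.
Take r = r_1 = 4. Let y(x) = x^r sum_{n>=0} a_n x^n with a_0 = 1.
Substitute y = x^r sum a_n x^n and match x^{r+n}. The recurrence is
  D(n) a_n - 3 a_{n-1} + 3 a_{n-2} = 0,  where D(n) = (r+n)(r+n-1) + (-17/5)(r+n) + (8/5).
  a_n = [3 a_{n-1} - 3 a_{n-2}] / D(n).
Since the indicial polynomial factors as (r - r_1)(r - r_2), D(n) = (r_1 + n - r_1)(r_1 + n - r_2) = n(n + 18/5).
Evaluating step by step (a_0 = 1):
  n = 1: D(1) = 1(1 + 18/5) = 23/5; numerator = 3(1) = 3; a_1 = (3)/(23/5) = 15/23
  n = 2: D(2) = 2(2 + 18/5) = 56/5; numerator = 3(15/23) - 3(1) = -24/23; a_2 = (-24/23)/(56/5) = -15/161
  n = 3: D(3) = 3(3 + 18/5) = 99/5; numerator = 3(-15/161) - 3(15/23) = -360/161; a_3 = (-360/161)/(99/5) = -200/1771
  n = 4: D(4) = 4(4 + 18/5) = 152/5; numerator = 3(-200/1771) - 3(-15/161) = -15/253; a_4 = (-15/253)/(152/5) = -75/38456

r = 4; a_0 = 1; a_1 = 15/23; a_2 = -15/161; a_3 = -200/1771; a_4 = -75/38456


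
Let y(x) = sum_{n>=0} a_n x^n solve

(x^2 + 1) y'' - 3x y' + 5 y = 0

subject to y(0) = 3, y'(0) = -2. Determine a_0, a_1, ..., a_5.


Ansatz: y(x) = sum_{n>=0} a_n x^n, so y'(x) = sum_{n>=1} n a_n x^(n-1) and y''(x) = sum_{n>=2} n(n-1) a_n x^(n-2).
Substitute into P(x) y'' + Q(x) y' + R(x) y = 0 with P(x) = x^2 + 1, Q(x) = -3x, R(x) = 5, and match powers of x.
Initial conditions: a_0 = 3, a_1 = -2.
Setting the coefficient of each power of x to zero and solving order by order (substituting the coefficients already found):
  x^0: 2 a_2 + 5 a_0 = 0  ->  2 a_2 = -5 a_0 = -15  ->  a_2 = -15/2
  x^1: 6 a_3 + 2 a_1 = 0  ->  6 a_3 = -2 a_1 = 4  ->  a_3 = 2/3
  x^2: 12 a_4 + a_2 = 0  ->  12 a_4 = -a_2 = 15/2  ->  a_4 = 5/8
  x^3: 20 a_5 + 2 a_3 = 0  ->  20 a_5 = -2 a_3 = -4/3  ->  a_5 = -1/15
Truncated series: y(x) = 3 - 2 x - (15/2) x^2 + (2/3) x^3 + (5/8) x^4 - (1/15) x^5 + O(x^6).

a_0 = 3; a_1 = -2; a_2 = -15/2; a_3 = 2/3; a_4 = 5/8; a_5 = -1/15


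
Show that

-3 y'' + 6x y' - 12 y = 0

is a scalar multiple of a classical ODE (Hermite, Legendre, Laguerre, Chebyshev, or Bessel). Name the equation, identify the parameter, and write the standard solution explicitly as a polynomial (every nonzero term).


All three coefficients share the factor -3; dividing through by -3 gives  y'' - 2x y' + 4 y = 0.
This matches the Hermite equation y'' - 2x y' + 2n y = 0 with 2n = 4, so n = 2; the polynomial solution is H_2(x).
With y = sum_k a_k x^k, matching x^k gives (k+2)(k+1) a_{k+2} = 2(k - n) a_k = 2(k - 2) a_k. The right side vanishes at k = 2, so the series with the parity of 2 terminates at degree 2.
Standard normalization: leading coefficient of H_n is 2^n, so a_2 = 2^2 = 4. Work downward with a_k = (k+1)(k+2) a_{k+2} / (2(k - n)):
  a_0 = (1)(2)(4) / (2(0 - 2)) = 8/(-4) = -2
Hence H_2(x) = 4 x^2 - 2.

H_2(x); series = 4 x^2 - 2


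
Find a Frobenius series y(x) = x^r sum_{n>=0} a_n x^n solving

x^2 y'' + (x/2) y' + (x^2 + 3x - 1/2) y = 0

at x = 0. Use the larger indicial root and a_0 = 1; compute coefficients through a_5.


Write in Frobenius form y'' + (p(x)/x) y' + (q(x)/x^2) y = 0:
  p(x) = 1/2,  q(x) = x^2 + 3x - 1/2.
Indicial equation: r(r-1) + (1/2) r + (-1/2) = 0 -> roots r_1 = 1, r_2 = -1/2.
Take r = r_1 = 1. Let y(x) = x^r sum_{n>=0} a_n x^n with a_0 = 1.
Substitute y = x^r sum a_n x^n and match x^{r+n}. The recurrence is
  D(n) a_n + 3 a_{n-1} + 1 a_{n-2} = 0,  where D(n) = (r+n)(r+n-1) + (1/2)(r+n) + (-1/2).
  a_n = [-3 a_{n-1} - 1 a_{n-2}] / D(n).
Since the indicial polynomial factors as (r - r_1)(r - r_2), D(n) = (r_1 + n - r_1)(r_1 + n - r_2) = n(n + 3/2).
Evaluating step by step (a_0 = 1):
  n = 1: D(1) = 1(1 + 3/2) = 5/2; numerator = -3(1) = -3; a_1 = (-3)/(5/2) = -6/5
  n = 2: D(2) = 2(2 + 3/2) = 7; numerator = -3(-6/5) - 1(1) = 13/5; a_2 = (13/5)/(7) = 13/35
  n = 3: D(3) = 3(3 + 3/2) = 27/2; numerator = -3(13/35) - 1(-6/5) = 3/35; a_3 = (3/35)/(27/2) = 2/315
  n = 4: D(4) = 4(4 + 3/2) = 22; numerator = -3(2/315) - 1(13/35) = -41/105; a_4 = (-41/105)/(22) = -41/2310
  n = 5: D(5) = 5(5 + 3/2) = 65/2; numerator = -3(-41/2310) - 1(2/315) = 65/1386; a_5 = (65/1386)/(65/2) = 1/693

r = 1; a_0 = 1; a_1 = -6/5; a_2 = 13/35; a_3 = 2/315; a_4 = -41/2310; a_5 = 1/693


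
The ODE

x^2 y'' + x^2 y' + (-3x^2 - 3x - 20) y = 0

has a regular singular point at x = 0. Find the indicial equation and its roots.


Divide by x^2 to reach normal form y'' + P_1(x) y' + P_2(x) y = 0 with P_1(x) = 1 and P_2(x) = -3 - 3/x - 20/x^2.
x = 0 is a singular point because the y-coefficient -3 - 3/x - 20/x^2 has a pole at x = 0.
It is a regular singular point because x P_1(x) = p(x) = x and x^2 P_2(x) = q(x) = -3x^2 - 3x - 20 are polynomials, hence analytic at x = 0.
p(0) = 0,  q(0) = -20.
Indicial equation: r(r-1) + p(0) r + q(0) = 0, i.e. r^2 + (p(0) - 1) r + q(0) = 0, i.e. r^2 - 1 r - 20 = 0.
Discriminant: (-1)^2 - 4(-20) = 81, so r = (1 ± 9)/2.
Solving: r_1 = 5, r_2 = -4.

indicial: r^2 - 1 r - 20 = 0; roots r_1 = 5, r_2 = -4


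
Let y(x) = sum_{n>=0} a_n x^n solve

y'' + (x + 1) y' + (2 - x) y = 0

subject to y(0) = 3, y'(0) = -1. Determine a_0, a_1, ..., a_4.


Ansatz: y(x) = sum_{n>=0} a_n x^n, so y'(x) = sum_{n>=1} n a_n x^(n-1) and y''(x) = sum_{n>=2} n(n-1) a_n x^(n-2).
Substitute into P(x) y'' + Q(x) y' + R(x) y = 0 with P(x) = 1, Q(x) = x + 1, R(x) = 2 - x, and match powers of x.
Initial conditions: a_0 = 3, a_1 = -1.
Setting the coefficient of each power of x to zero and solving order by order (substituting the coefficients already found):
  x^0: 2 a_2 + a_1 + 2 a_0 = 0  ->  2 a_2 = -a_1 - 2 a_0 = -5  ->  a_2 = -5/2
  x^1: 6 a_3 + 2 a_2 + 3 a_1 - a_0 = 0  ->  6 a_3 = -2 a_2 - 3 a_1 + a_0 = 11  ->  a_3 = 11/6
  x^2: 12 a_4 + 3 a_3 + 4 a_2 - a_1 = 0  ->  12 a_4 = -3 a_3 - 4 a_2 + a_1 = 7/2  ->  a_4 = 7/24
Truncated series: y(x) = 3 - x - (5/2) x^2 + (11/6) x^3 + (7/24) x^4 + O(x^5).

a_0 = 3; a_1 = -1; a_2 = -5/2; a_3 = 11/6; a_4 = 7/24


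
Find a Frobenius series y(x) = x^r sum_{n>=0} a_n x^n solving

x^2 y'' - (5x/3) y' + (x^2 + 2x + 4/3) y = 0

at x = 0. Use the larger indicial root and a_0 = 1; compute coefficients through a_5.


Write in Frobenius form y'' + (p(x)/x) y' + (q(x)/x^2) y = 0:
  p(x) = -5/3,  q(x) = x^2 + 2x + 4/3.
Indicial equation: r(r-1) + (-5/3) r + (4/3) = 0 -> roots r_1 = 2, r_2 = 2/3.
Take r = r_1 = 2. Let y(x) = x^r sum_{n>=0} a_n x^n with a_0 = 1.
Substitute y = x^r sum a_n x^n and match x^{r+n}. The recurrence is
  D(n) a_n + 2 a_{n-1} + 1 a_{n-2} = 0,  where D(n) = (r+n)(r+n-1) + (-5/3)(r+n) + (4/3).
  a_n = [-2 a_{n-1} - 1 a_{n-2}] / D(n).
Since the indicial polynomial factors as (r - r_1)(r - r_2), D(n) = (r_1 + n - r_1)(r_1 + n - r_2) = n(n + 4/3).
Evaluating step by step (a_0 = 1):
  n = 1: D(1) = 1(1 + 4/3) = 7/3; numerator = -2(1) = -2; a_1 = (-2)/(7/3) = -6/7
  n = 2: D(2) = 2(2 + 4/3) = 20/3; numerator = -2(-6/7) - 1(1) = 5/7; a_2 = (5/7)/(20/3) = 3/28
  n = 3: D(3) = 3(3 + 4/3) = 13; numerator = -2(3/28) - 1(-6/7) = 9/14; a_3 = (9/14)/(13) = 9/182
  n = 4: D(4) = 4(4 + 4/3) = 64/3; numerator = -2(9/182) - 1(3/28) = -75/364; a_4 = (-75/364)/(64/3) = -225/23296
  n = 5: D(5) = 5(5 + 4/3) = 95/3; numerator = -2(-225/23296) - 1(9/182) = -27/896; a_5 = (-27/896)/(95/3) = -81/85120

r = 2; a_0 = 1; a_1 = -6/7; a_2 = 3/28; a_3 = 9/182; a_4 = -225/23296; a_5 = -81/85120


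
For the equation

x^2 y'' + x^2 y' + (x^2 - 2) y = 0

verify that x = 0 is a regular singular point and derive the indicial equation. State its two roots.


Divide by x^2 to reach normal form y'' + P_1(x) y' + P_2(x) y = 0 with P_1(x) = 1 and P_2(x) = 1 - 2/x^2.
x = 0 is a singular point because the y-coefficient 1 - 2/x^2 has a pole at x = 0.
It is a regular singular point because x P_1(x) = p(x) = x and x^2 P_2(x) = q(x) = x^2 - 2 are polynomials, hence analytic at x = 0.
p(0) = 0,  q(0) = -2.
Indicial equation: r(r-1) + p(0) r + q(0) = 0, i.e. r^2 + (p(0) - 1) r + q(0) = 0, i.e. r^2 - 1 r - 2 = 0.
Discriminant: (-1)^2 - 4(-2) = 9, so r = (1 ± 3)/2.
Solving: r_1 = 2, r_2 = -1.

indicial: r^2 - 1 r - 2 = 0; roots r_1 = 2, r_2 = -1


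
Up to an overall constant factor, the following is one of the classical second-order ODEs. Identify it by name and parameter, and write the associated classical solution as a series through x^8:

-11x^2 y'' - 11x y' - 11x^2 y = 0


All three coefficients share the factor -11; dividing through by -11 gives  x^2 y'' + x y' + x^2 y = 0.
This matches the Bessel equation x^2 y'' + x y' + (x^2 - nu^2) y = 0 with nu^2 = 0, so nu = 0; the solution bounded at x = 0 is J_0(x).
Frobenius at x = 0: indicial roots ±nu; for r = nu the recurrence k(k + 2nu) c_k = -c_{k-2} gives the standard series J_nu(x) = sum_{k>=0} (-1)^k / (k! (k+nu)!) (x/2)^(2k+nu). Evaluate the first 5 terms:
  k = 0: (-1)^0 / (0! * 0! * 2^0) x^0 = 1/(1*1*1) x^0 = (1) x^0
  k = 1: (-1)^1 / (1! * 1! * 2^2) x^2 = -1/(1*1*4) x^2 = (-1/4) x^2
  k = 2: (-1)^2 / (2! * 2! * 2^4) x^4 = 1/(2*2*16) x^4 = (1/64) x^4
  k = 3: (-1)^3 / (3! * 3! * 2^6) x^6 = -1/(6*6*64) x^6 = (-1/2304) x^6
  k = 4: (-1)^4 / (4! * 4! * 2^8) x^8 = 1/(24*24*256) x^8 = (1/147456) x^8
Hence J_0(x) = x^8/147456 - x^6/2304 + x^4/64 - x^2/4 + 1 + ....

J_0(x); series = x^8/147456 - x^6/2304 + x^4/64 - x^2/4 + 1


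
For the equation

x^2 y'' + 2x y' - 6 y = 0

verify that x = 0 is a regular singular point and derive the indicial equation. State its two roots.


Divide by x^2 to reach normal form y'' + P_1(x) y' + P_2(x) y = 0 with P_1(x) = 2/x and P_2(x) = -6/x^2.
x = 0 is a singular point because the y'-coefficient 2/x has a pole at x = 0 and the y-coefficient -6/x^2 has a pole at x = 0.
It is a regular singular point because x P_1(x) = p(x) = 2 and x^2 P_2(x) = q(x) = -6 are polynomials, hence analytic at x = 0.
p(0) = 2,  q(0) = -6.
Indicial equation: r(r-1) + p(0) r + q(0) = 0, i.e. r^2 + (p(0) - 1) r + q(0) = 0, i.e. r^2 + 1 r - 6 = 0.
Discriminant: (1)^2 - 4(-6) = 25, so r = (-1 ± 5)/2.
Solving: r_1 = 2, r_2 = -3.

indicial: r^2 + 1 r - 6 = 0; roots r_1 = 2, r_2 = -3


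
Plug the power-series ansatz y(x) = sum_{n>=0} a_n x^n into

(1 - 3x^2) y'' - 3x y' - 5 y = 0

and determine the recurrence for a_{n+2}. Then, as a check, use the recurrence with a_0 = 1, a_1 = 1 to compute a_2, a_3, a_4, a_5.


Substitute y = sum_n a_n x^n.
(1 - 3 x^2) y'' contributes (n+2)(n+1) a_{n+2} - 3 n(n-1) a_n at x^n.
-3 x y'(x) contributes -3 n a_n at x^n.
-5 y(x) contributes -5 a_n at x^n.
Matching x^n: (n+2)(n+1) a_{n+2} + (-3 n(n-1) - 3 n - 5) a_n = 0.
Thus a_{n+2} = (3 n(n-1) + 3 n + 5) / ((n+1)(n+2)) * a_n.

Check with a_0 = 1, a_1 = 1 (apply the recurrence for n = 0, 1, 2, 3): a_0 = 1, a_1 = 1, a_2 = 5/2, a_3 = 4/3, a_4 = 85/24, a_5 = 32/15.

a_(n+2) = (3 n(n-1) + 3 n + 5) / ((n+1)(n+2)) * a_n; check: a_0 = 1, a_1 = 1, a_2 = 5/2, a_3 = 4/3, a_4 = 85/24, a_5 = 32/15


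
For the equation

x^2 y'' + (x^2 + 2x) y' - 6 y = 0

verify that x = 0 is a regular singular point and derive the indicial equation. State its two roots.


Divide by x^2 to reach normal form y'' + P_1(x) y' + P_2(x) y = 0 with P_1(x) = 1 + 2/x and P_2(x) = -6/x^2.
x = 0 is a singular point because the y'-coefficient 1 + 2/x has a pole at x = 0 and the y-coefficient -6/x^2 has a pole at x = 0.
It is a regular singular point because x P_1(x) = p(x) = x + 2 and x^2 P_2(x) = q(x) = -6 are polynomials, hence analytic at x = 0.
p(0) = 2,  q(0) = -6.
Indicial equation: r(r-1) + p(0) r + q(0) = 0, i.e. r^2 + (p(0) - 1) r + q(0) = 0, i.e. r^2 + 1 r - 6 = 0.
Discriminant: (1)^2 - 4(-6) = 25, so r = (-1 ± 5)/2.
Solving: r_1 = 2, r_2 = -3.

indicial: r^2 + 1 r - 6 = 0; roots r_1 = 2, r_2 = -3


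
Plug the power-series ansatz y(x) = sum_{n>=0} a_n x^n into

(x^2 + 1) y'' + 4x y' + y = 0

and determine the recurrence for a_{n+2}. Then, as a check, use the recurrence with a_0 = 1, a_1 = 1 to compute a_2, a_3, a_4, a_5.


Substitute y = sum_n a_n x^n.
(1 + 1 x^2) y'' contributes (n+2)(n+1) a_{n+2} + n(n-1) a_n at x^n.
4 x y'(x) contributes 4 n a_n at x^n.
y(x) contributes 1 a_n at x^n.
Matching x^n: (n+2)(n+1) a_{n+2} + (n(n-1) + 4 n + 1) a_n = 0.
Thus a_{n+2} = (-n(n-1) - 4 n - 1) / ((n+1)(n+2)) * a_n.

Check with a_0 = 1, a_1 = 1 (apply the recurrence for n = 0, 1, 2, 3): a_0 = 1, a_1 = 1, a_2 = -1/2, a_3 = -5/6, a_4 = 11/24, a_5 = 19/24.

a_(n+2) = (-n(n-1) - 4 n - 1) / ((n+1)(n+2)) * a_n; check: a_0 = 1, a_1 = 1, a_2 = -1/2, a_3 = -5/6, a_4 = 11/24, a_5 = 19/24


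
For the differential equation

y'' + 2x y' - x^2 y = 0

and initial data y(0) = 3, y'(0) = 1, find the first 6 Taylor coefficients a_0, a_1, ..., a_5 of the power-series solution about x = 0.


Ansatz: y(x) = sum_{n>=0} a_n x^n, so y'(x) = sum_{n>=1} n a_n x^(n-1) and y''(x) = sum_{n>=2} n(n-1) a_n x^(n-2).
Substitute into P(x) y'' + Q(x) y' + R(x) y = 0 with P(x) = 1, Q(x) = 2x, R(x) = -x^2, and match powers of x.
Initial conditions: a_0 = 3, a_1 = 1.
Setting the coefficient of each power of x to zero and solving order by order (substituting the coefficients already found):
  x^0: 2 a_2 = 0  ->  a_2 = 0
  x^1: 6 a_3 + 2 a_1 = 0  ->  6 a_3 = -2 a_1 = -2  ->  a_3 = -1/3
  x^2: 12 a_4 + 4 a_2 - a_0 = 0  ->  12 a_4 = -4 a_2 + a_0 = 3  ->  a_4 = 1/4
  x^3: 20 a_5 + 6 a_3 - a_1 = 0  ->  20 a_5 = -6 a_3 + a_1 = 3  ->  a_5 = 3/20
Truncated series: y(x) = 3 + x - (1/3) x^3 + (1/4) x^4 + (3/20) x^5 + O(x^6).

a_0 = 3; a_1 = 1; a_2 = 0; a_3 = -1/3; a_4 = 1/4; a_5 = 3/20


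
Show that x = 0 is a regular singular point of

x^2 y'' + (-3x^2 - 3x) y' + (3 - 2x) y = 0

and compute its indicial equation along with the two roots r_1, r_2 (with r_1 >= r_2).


Divide by x^2 to reach normal form y'' + P_1(x) y' + P_2(x) y = 0 with P_1(x) = -3 - 3/x and P_2(x) = -2/x + 3/x^2.
x = 0 is a singular point because the y'-coefficient -3 - 3/x has a pole at x = 0 and the y-coefficient -2/x + 3/x^2 has a pole at x = 0.
It is a regular singular point because x P_1(x) = p(x) = -3x - 3 and x^2 P_2(x) = q(x) = 3 - 2x are polynomials, hence analytic at x = 0.
p(0) = -3,  q(0) = 3.
Indicial equation: r(r-1) + p(0) r + q(0) = 0, i.e. r^2 + (p(0) - 1) r + q(0) = 0, i.e. r^2 - 4 r + 3 = 0.
Discriminant: (-4)^2 - 4(3) = 4, so r = (4 ± 2)/2.
Solving: r_1 = 3, r_2 = 1.

indicial: r^2 - 4 r + 3 = 0; roots r_1 = 3, r_2 = 1


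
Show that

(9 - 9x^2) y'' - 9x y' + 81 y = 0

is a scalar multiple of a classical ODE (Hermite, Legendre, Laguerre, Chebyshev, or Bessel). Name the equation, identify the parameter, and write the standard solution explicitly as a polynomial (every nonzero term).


All three coefficients share the factor 9; dividing through by 9 gives  (1 - x^2) y'' - x y' + 9 y = 0.
This matches the Chebyshev equation (1 - x^2) y'' - x y' + n^2 y = 0 (note the -x y' term, not -2x y') with n^2 = 9, so n = 3; the polynomial solution is T_3(x).
With y = sum_k a_k x^k, matching x^k gives (k+2)(k+1) a_{k+2} = (k^2 - n^2) a_k = (k - 3)(k + 3) a_k. The right side vanishes at k = 3, so the series with the parity of 3 terminates at degree 3.
Standard normalization: leading coefficient of T_n is 2^(n-1), so a_3 = 2^2 = 4. Work downward with a_k = (k+1)(k+2) a_{k+2} / ((k - 3)(k + 3)):
  a_1 = (2)(3)(4) / ((1 - 3)(1 + 3)) = 24/(-8) = -3
Hence T_3(x) = 4 x^3 - 3 x.

T_3(x); series = 4 x^3 - 3 x


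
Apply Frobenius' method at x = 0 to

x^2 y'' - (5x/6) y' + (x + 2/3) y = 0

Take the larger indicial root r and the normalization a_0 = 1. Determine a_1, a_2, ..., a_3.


Write in Frobenius form y'' + (p(x)/x) y' + (q(x)/x^2) y = 0:
  p(x) = -5/6,  q(x) = x + 2/3.
Indicial equation: r(r-1) + (-5/6) r + (2/3) = 0 -> roots r_1 = 4/3, r_2 = 1/2.
Take r = r_1 = 4/3. Let y(x) = x^r sum_{n>=0} a_n x^n with a_0 = 1.
Substitute y = x^r sum a_n x^n and match x^{r+n}. The recurrence is
  D(n) a_n + 1 a_{n-1} = 0,  where D(n) = (r+n)(r+n-1) + (-5/6)(r+n) + (2/3).
  a_n = -1 / D(n) * a_{n-1}.
Since the indicial polynomial factors as (r - r_1)(r - r_2), D(n) = (r_1 + n - r_1)(r_1 + n - r_2) = n(n + 5/6).
Evaluating step by step (a_0 = 1):
  n = 1: D(1) = 1(1 + 5/6) = 11/6; numerator = -1(1) = -1; a_1 = (-1)/(11/6) = -6/11
  n = 2: D(2) = 2(2 + 5/6) = 17/3; numerator = -1(-6/11) = 6/11; a_2 = (6/11)/(17/3) = 18/187
  n = 3: D(3) = 3(3 + 5/6) = 23/2; numerator = -1(18/187) = -18/187; a_3 = (-18/187)/(23/2) = -36/4301

r = 4/3; a_0 = 1; a_1 = -6/11; a_2 = 18/187; a_3 = -36/4301


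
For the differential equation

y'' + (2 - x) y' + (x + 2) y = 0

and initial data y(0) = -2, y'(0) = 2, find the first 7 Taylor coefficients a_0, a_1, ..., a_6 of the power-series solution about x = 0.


Ansatz: y(x) = sum_{n>=0} a_n x^n, so y'(x) = sum_{n>=1} n a_n x^(n-1) and y''(x) = sum_{n>=2} n(n-1) a_n x^(n-2).
Substitute into P(x) y'' + Q(x) y' + R(x) y = 0 with P(x) = 1, Q(x) = 2 - x, R(x) = x + 2, and match powers of x.
Initial conditions: a_0 = -2, a_1 = 2.
Setting the coefficient of each power of x to zero and solving order by order (substituting the coefficients already found):
  x^0: 2 a_2 + 2 a_1 + 2 a_0 = 0  ->  2 a_2 = -2 a_1 - 2 a_0 = 0  ->  a_2 = 0
  x^1: 6 a_3 + 4 a_2 + a_1 + a_0 = 0  ->  6 a_3 = -4 a_2 - a_1 - a_0 = 0  ->  a_3 = 0
  x^2: 12 a_4 + 6 a_3 + a_1 = 0  ->  12 a_4 = -6 a_3 - a_1 = -2  ->  a_4 = -1/6
  x^3: 20 a_5 + 8 a_4 - a_3 + a_2 = 0  ->  20 a_5 = -8 a_4 + a_3 - a_2 = 4/3  ->  a_5 = 1/15
  x^4: 30 a_6 + 10 a_5 - 2 a_4 + a_3 = 0  ->  30 a_6 = -10 a_5 + 2 a_4 - a_3 = -1  ->  a_6 = -1/30
Truncated series: y(x) = -2 + 2 x - (1/6) x^4 + (1/15) x^5 - (1/30) x^6 + O(x^7).

a_0 = -2; a_1 = 2; a_2 = 0; a_3 = 0; a_4 = -1/6; a_5 = 1/15; a_6 = -1/30


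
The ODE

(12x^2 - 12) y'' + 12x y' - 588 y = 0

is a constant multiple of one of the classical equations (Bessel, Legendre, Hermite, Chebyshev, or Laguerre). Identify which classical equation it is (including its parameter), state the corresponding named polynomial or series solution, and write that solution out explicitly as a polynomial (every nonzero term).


All three coefficients share the factor -12; dividing through by -12 gives  (1 - x^2) y'' - x y' + 49 y = 0.
This matches the Chebyshev equation (1 - x^2) y'' - x y' + n^2 y = 0 (note the -x y' term, not -2x y') with n^2 = 49, so n = 7; the polynomial solution is T_7(x).
With y = sum_k a_k x^k, matching x^k gives (k+2)(k+1) a_{k+2} = (k^2 - n^2) a_k = (k - 7)(k + 7) a_k. The right side vanishes at k = 7, so the series with the parity of 7 terminates at degree 7.
Standard normalization: leading coefficient of T_n is 2^(n-1), so a_7 = 2^6 = 64. Work downward with a_k = (k+1)(k+2) a_{k+2} / ((k - 7)(k + 7)):
  a_5 = (6)(7)(64) / ((5 - 7)(5 + 7)) = 2688/(-24) = -112
  a_3 = (4)(5)(-112) / ((3 - 7)(3 + 7)) = -2240/(-40) = 56
  a_1 = (2)(3)(56) / ((1 - 7)(1 + 7)) = 336/(-48) = -7
Hence T_7(x) = 64 x^7 - 112 x^5 + 56 x^3 - 7 x.

T_7(x); series = 64 x^7 - 112 x^5 + 56 x^3 - 7 x


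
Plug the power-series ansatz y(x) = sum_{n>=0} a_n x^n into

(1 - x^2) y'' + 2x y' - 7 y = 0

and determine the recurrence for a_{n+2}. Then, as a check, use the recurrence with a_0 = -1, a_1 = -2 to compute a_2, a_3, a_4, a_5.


Substitute y = sum_n a_n x^n.
(1 - 1 x^2) y'' contributes (n+2)(n+1) a_{n+2} - n(n-1) a_n at x^n.
2 x y'(x) contributes 2 n a_n at x^n.
-7 y(x) contributes -7 a_n at x^n.
Matching x^n: (n+2)(n+1) a_{n+2} + (-n(n-1) + 2 n - 7) a_n = 0.
Thus a_{n+2} = (n(n-1) - 2 n + 7) / ((n+1)(n+2)) * a_n.

Check with a_0 = -1, a_1 = -2 (apply the recurrence for n = 0, 1, 2, 3): a_0 = -1, a_1 = -2, a_2 = -7/2, a_3 = -5/3, a_4 = -35/24, a_5 = -7/12.

a_(n+2) = (n(n-1) - 2 n + 7) / ((n+1)(n+2)) * a_n; check: a_0 = -1, a_1 = -2, a_2 = -7/2, a_3 = -5/3, a_4 = -35/24, a_5 = -7/12


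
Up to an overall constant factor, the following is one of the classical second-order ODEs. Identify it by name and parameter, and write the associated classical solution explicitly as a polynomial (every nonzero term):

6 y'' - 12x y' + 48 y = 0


All three coefficients share the factor 6; dividing through by 6 gives  y'' - 2x y' + 8 y = 0.
This matches the Hermite equation y'' - 2x y' + 2n y = 0 with 2n = 8, so n = 4; the polynomial solution is H_4(x).
With y = sum_k a_k x^k, matching x^k gives (k+2)(k+1) a_{k+2} = 2(k - n) a_k = 2(k - 4) a_k. The right side vanishes at k = 4, so the series with the parity of 4 terminates at degree 4.
Standard normalization: leading coefficient of H_n is 2^n, so a_4 = 2^4 = 16. Work downward with a_k = (k+1)(k+2) a_{k+2} / (2(k - n)):
  a_2 = (3)(4)(16) / (2(2 - 4)) = 192/(-4) = -48
  a_0 = (1)(2)(-48) / (2(0 - 4)) = -96/(-8) = 12
Hence H_4(x) = 16 x^4 - 48 x^2 + 12.

H_4(x); series = 16 x^4 - 48 x^2 + 12


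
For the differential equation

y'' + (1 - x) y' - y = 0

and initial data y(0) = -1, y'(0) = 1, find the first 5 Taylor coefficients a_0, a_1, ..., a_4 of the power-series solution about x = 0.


Ansatz: y(x) = sum_{n>=0} a_n x^n, so y'(x) = sum_{n>=1} n a_n x^(n-1) and y''(x) = sum_{n>=2} n(n-1) a_n x^(n-2).
Substitute into P(x) y'' + Q(x) y' + R(x) y = 0 with P(x) = 1, Q(x) = 1 - x, R(x) = -1, and match powers of x.
Initial conditions: a_0 = -1, a_1 = 1.
Setting the coefficient of each power of x to zero and solving order by order (substituting the coefficients already found):
  x^0: 2 a_2 + a_1 - a_0 = 0  ->  2 a_2 = -a_1 + a_0 = -2  ->  a_2 = -1
  x^1: 6 a_3 + 2 a_2 - 2 a_1 = 0  ->  6 a_3 = -2 a_2 + 2 a_1 = 4  ->  a_3 = 2/3
  x^2: 12 a_4 + 3 a_3 - 3 a_2 = 0  ->  12 a_4 = -3 a_3 + 3 a_2 = -5  ->  a_4 = -5/12
Truncated series: y(x) = -1 + x - x^2 + (2/3) x^3 - (5/12) x^4 + O(x^5).

a_0 = -1; a_1 = 1; a_2 = -1; a_3 = 2/3; a_4 = -5/12


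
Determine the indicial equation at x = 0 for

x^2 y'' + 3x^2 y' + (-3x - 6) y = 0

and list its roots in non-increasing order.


Divide by x^2 to reach normal form y'' + P_1(x) y' + P_2(x) y = 0 with P_1(x) = 3 and P_2(x) = -3/x - 6/x^2.
x = 0 is a singular point because the y-coefficient -3/x - 6/x^2 has a pole at x = 0.
It is a regular singular point because x P_1(x) = p(x) = 3x and x^2 P_2(x) = q(x) = -3x - 6 are polynomials, hence analytic at x = 0.
p(0) = 0,  q(0) = -6.
Indicial equation: r(r-1) + p(0) r + q(0) = 0, i.e. r^2 + (p(0) - 1) r + q(0) = 0, i.e. r^2 - 1 r - 6 = 0.
Discriminant: (-1)^2 - 4(-6) = 25, so r = (1 ± 5)/2.
Solving: r_1 = 3, r_2 = -2.

indicial: r^2 - 1 r - 6 = 0; roots r_1 = 3, r_2 = -2


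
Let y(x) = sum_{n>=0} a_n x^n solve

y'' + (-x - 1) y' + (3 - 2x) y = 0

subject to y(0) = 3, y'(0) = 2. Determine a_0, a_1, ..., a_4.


Ansatz: y(x) = sum_{n>=0} a_n x^n, so y'(x) = sum_{n>=1} n a_n x^(n-1) and y''(x) = sum_{n>=2} n(n-1) a_n x^(n-2).
Substitute into P(x) y'' + Q(x) y' + R(x) y = 0 with P(x) = 1, Q(x) = -x - 1, R(x) = 3 - 2x, and match powers of x.
Initial conditions: a_0 = 3, a_1 = 2.
Setting the coefficient of each power of x to zero and solving order by order (substituting the coefficients already found):
  x^0: 2 a_2 - a_1 + 3 a_0 = 0  ->  2 a_2 = a_1 - 3 a_0 = -7  ->  a_2 = -7/2
  x^1: 6 a_3 - 2 a_2 + 2 a_1 - 2 a_0 = 0  ->  6 a_3 = 2 a_2 - 2 a_1 + 2 a_0 = -5  ->  a_3 = -5/6
  x^2: 12 a_4 - 3 a_3 + a_2 - 2 a_1 = 0  ->  12 a_4 = 3 a_3 - a_2 + 2 a_1 = 5  ->  a_4 = 5/12
Truncated series: y(x) = 3 + 2 x - (7/2) x^2 - (5/6) x^3 + (5/12) x^4 + O(x^5).

a_0 = 3; a_1 = 2; a_2 = -7/2; a_3 = -5/6; a_4 = 5/12


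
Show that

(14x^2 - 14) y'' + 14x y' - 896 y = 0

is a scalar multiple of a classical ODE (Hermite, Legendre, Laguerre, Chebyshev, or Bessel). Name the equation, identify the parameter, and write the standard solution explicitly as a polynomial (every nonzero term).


All three coefficients share the factor -14; dividing through by -14 gives  (1 - x^2) y'' - x y' + 64 y = 0.
This matches the Chebyshev equation (1 - x^2) y'' - x y' + n^2 y = 0 (note the -x y' term, not -2x y') with n^2 = 64, so n = 8; the polynomial solution is T_8(x).
With y = sum_k a_k x^k, matching x^k gives (k+2)(k+1) a_{k+2} = (k^2 - n^2) a_k = (k - 8)(k + 8) a_k. The right side vanishes at k = 8, so the series with the parity of 8 terminates at degree 8.
Standard normalization: leading coefficient of T_n is 2^(n-1), so a_8 = 2^7 = 128. Work downward with a_k = (k+1)(k+2) a_{k+2} / ((k - 8)(k + 8)):
  a_6 = (7)(8)(128) / ((6 - 8)(6 + 8)) = 7168/(-28) = -256
  a_4 = (5)(6)(-256) / ((4 - 8)(4 + 8)) = -7680/(-48) = 160
  a_2 = (3)(4)(160) / ((2 - 8)(2 + 8)) = 1920/(-60) = -32
  a_0 = (1)(2)(-32) / ((0 - 8)(0 + 8)) = -64/(-64) = 1
Hence T_8(x) = 128 x^8 - 256 x^6 + 160 x^4 - 32 x^2 + 1.

T_8(x); series = 128 x^8 - 256 x^6 + 160 x^4 - 32 x^2 + 1


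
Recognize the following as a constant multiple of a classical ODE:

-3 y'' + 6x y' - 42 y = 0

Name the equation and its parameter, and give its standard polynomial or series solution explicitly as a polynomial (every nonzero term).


All three coefficients share the factor -3; dividing through by -3 gives  y'' - 2x y' + 14 y = 0.
This matches the Hermite equation y'' - 2x y' + 2n y = 0 with 2n = 14, so n = 7; the polynomial solution is H_7(x).
With y = sum_k a_k x^k, matching x^k gives (k+2)(k+1) a_{k+2} = 2(k - n) a_k = 2(k - 7) a_k. The right side vanishes at k = 7, so the series with the parity of 7 terminates at degree 7.
Standard normalization: leading coefficient of H_n is 2^n, so a_7 = 2^7 = 128. Work downward with a_k = (k+1)(k+2) a_{k+2} / (2(k - n)):
  a_5 = (6)(7)(128) / (2(5 - 7)) = 5376/(-4) = -1344
  a_3 = (4)(5)(-1344) / (2(3 - 7)) = -26880/(-8) = 3360
  a_1 = (2)(3)(3360) / (2(1 - 7)) = 20160/(-12) = -1680
Hence H_7(x) = 128 x^7 - 1344 x^5 + 3360 x^3 - 1680 x.

H_7(x); series = 128 x^7 - 1344 x^5 + 3360 x^3 - 1680 x
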